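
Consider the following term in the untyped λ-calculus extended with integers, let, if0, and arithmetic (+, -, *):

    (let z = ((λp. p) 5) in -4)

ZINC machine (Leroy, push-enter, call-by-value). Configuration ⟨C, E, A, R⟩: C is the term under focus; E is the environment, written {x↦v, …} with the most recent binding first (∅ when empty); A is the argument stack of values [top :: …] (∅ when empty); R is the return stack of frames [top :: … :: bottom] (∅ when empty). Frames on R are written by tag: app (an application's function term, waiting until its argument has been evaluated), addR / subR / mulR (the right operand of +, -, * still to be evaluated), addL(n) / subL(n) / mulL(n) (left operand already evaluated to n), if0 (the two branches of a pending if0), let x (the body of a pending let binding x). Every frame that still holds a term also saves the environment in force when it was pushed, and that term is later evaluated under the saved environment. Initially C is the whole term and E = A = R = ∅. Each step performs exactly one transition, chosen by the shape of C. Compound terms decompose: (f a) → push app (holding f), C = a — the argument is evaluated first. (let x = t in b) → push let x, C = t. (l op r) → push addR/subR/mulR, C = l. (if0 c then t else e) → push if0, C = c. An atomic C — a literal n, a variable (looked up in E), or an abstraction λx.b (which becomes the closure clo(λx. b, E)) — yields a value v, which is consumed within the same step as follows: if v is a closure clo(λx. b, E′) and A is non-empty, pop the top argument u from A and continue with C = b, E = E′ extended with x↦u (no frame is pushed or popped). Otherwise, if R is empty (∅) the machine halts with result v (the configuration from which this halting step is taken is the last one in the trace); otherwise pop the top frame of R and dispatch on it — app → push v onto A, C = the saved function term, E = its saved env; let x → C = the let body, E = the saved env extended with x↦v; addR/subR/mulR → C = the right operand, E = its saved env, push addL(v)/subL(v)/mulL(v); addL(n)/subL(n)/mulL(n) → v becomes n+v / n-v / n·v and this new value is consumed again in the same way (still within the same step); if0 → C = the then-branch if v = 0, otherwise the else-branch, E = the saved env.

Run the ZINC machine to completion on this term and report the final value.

t=0: ⟨C=(let z = ((λp. p) 5) in -4); E=∅; A=∅; R=∅⟩
t=1: ⟨C=((λp. p) 5); E=∅; A=∅; R=[let z]⟩
t=2: ⟨C=5; E=∅; A=∅; R=[app :: let z]⟩
t=3: ⟨C=(λp. p); E=∅; A=[5]; R=[let z]⟩
t=4: ⟨C=p; E={p↦5}; A=∅; R=[let z]⟩
t=5: ⟨C=-4; E={z↦5}; A=∅; R=∅⟩
→ final value -4

Answer: -4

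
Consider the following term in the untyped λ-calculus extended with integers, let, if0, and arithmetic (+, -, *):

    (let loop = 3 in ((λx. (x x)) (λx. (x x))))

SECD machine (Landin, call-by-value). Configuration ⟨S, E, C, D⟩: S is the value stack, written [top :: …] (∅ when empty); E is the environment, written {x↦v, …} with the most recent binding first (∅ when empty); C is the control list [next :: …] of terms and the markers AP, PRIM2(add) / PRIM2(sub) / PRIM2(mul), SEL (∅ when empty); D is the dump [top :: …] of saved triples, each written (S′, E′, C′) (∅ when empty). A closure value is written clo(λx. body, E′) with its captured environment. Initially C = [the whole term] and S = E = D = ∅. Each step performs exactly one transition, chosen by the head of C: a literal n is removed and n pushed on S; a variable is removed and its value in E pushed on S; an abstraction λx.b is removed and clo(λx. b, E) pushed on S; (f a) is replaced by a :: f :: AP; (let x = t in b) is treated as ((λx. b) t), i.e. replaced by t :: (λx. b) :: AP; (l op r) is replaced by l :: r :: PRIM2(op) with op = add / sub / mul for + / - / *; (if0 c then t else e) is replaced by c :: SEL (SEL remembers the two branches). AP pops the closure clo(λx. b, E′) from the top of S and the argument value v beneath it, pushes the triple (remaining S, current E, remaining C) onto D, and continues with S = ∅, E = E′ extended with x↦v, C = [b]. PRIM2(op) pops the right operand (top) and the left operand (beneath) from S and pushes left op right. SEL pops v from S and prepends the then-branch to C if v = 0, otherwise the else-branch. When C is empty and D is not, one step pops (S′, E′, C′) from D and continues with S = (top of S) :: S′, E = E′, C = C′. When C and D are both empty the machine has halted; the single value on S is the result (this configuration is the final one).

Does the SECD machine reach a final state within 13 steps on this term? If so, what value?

step 0: <S=∅, E=∅, C=[(let loop = 3 in ((λx. (x x)) (λx. (x x))))], D=∅>
step 1: <S=∅, E=∅, C=[3 :: (λloop. ((λx. (x x)) (λx. (x x)))) :: AP], D=∅>
step 2: <S=[3], E=∅, C=[(λloop. ((λx. (x x)) (λx. (x x)))) :: AP], D=∅>
step 3: <S=[clo(λloop. ((λx. (x x)) (λx. (x x))), ∅) :: 3], E=∅, C=[AP], D=∅>
step 4: <S=∅, E={loop↦3}, C=[((λx. (x x)) (λx. (x x)))], D=[(∅, ∅, ∅)]>
step 5: <S=∅, E={loop↦3}, C=[(λx. (x x)) :: (λx. (x x)) :: AP], D=[(∅, ∅, ∅)]>
step 6: <S=[clo(λx. (x x), {loop↦3})], E={loop↦3}, C=[(λx. (x x)) :: AP], D=[(∅, ∅, ∅)]>
step 7: <S=[clo(λx. (x x), {loop↦3}) :: clo(λx. (x x), {loop↦3})], E={loop↦3}, C=[AP], D=[(∅, ∅, ∅)]>
step 8: <S=∅, E={x↦clo(λx. (x x), {loop↦3}), loop↦3}, C=[(x x)], D=[(∅, {loop↦3}, ∅) :: (∅, ∅, ∅)]>
step 9: <S=∅, E={x↦clo(λx. (x x), {loop↦3}), loop↦3}, C=[x :: x :: AP], D=[(∅, {loop↦3}, ∅) :: (∅, ∅, ∅)]>
step 10: <S=[clo(λx. (x x), {loop↦3})], E={x↦clo(λx. (x x), {loop↦3}), loop↦3}, C=[x :: AP], D=[(∅, {loop↦3}, ∅) :: (∅, ∅, ∅)]>
step 11: <S=[clo(λx. (x x), {loop↦3}) :: clo(λx. (x x), {loop↦3})], E={x↦clo(λx. (x x), {loop↦3}), loop↦3}, C=[AP], D=[(∅, {loop↦3}, ∅) :: (∅, ∅, ∅)]>
step 12: <S=∅, E={x↦clo(λx. (x x), {loop↦3}), loop↦3}, C=[(x x)], D=[(∅, {x↦clo(λx. (x x), {loop↦3}), loop↦3}, ∅) :: (∅, {loop↦3}, ∅) :: (∅, ∅, ∅)]>
step 13: <S=∅, E={x↦clo(λx. (x x), {loop↦3}), loop↦3}, C=[x :: x :: AP], D=[(∅, {x↦clo(λx. (x x), {loop↦3}), loop↦3}, ∅) :: (∅, {loop↦3}, ∅) :: (∅, ∅, ∅)]>
→ 13 transitions taken and the configuration is still not final: no result within 13 steps

Answer: DIVERGES (no final state within 13 steps)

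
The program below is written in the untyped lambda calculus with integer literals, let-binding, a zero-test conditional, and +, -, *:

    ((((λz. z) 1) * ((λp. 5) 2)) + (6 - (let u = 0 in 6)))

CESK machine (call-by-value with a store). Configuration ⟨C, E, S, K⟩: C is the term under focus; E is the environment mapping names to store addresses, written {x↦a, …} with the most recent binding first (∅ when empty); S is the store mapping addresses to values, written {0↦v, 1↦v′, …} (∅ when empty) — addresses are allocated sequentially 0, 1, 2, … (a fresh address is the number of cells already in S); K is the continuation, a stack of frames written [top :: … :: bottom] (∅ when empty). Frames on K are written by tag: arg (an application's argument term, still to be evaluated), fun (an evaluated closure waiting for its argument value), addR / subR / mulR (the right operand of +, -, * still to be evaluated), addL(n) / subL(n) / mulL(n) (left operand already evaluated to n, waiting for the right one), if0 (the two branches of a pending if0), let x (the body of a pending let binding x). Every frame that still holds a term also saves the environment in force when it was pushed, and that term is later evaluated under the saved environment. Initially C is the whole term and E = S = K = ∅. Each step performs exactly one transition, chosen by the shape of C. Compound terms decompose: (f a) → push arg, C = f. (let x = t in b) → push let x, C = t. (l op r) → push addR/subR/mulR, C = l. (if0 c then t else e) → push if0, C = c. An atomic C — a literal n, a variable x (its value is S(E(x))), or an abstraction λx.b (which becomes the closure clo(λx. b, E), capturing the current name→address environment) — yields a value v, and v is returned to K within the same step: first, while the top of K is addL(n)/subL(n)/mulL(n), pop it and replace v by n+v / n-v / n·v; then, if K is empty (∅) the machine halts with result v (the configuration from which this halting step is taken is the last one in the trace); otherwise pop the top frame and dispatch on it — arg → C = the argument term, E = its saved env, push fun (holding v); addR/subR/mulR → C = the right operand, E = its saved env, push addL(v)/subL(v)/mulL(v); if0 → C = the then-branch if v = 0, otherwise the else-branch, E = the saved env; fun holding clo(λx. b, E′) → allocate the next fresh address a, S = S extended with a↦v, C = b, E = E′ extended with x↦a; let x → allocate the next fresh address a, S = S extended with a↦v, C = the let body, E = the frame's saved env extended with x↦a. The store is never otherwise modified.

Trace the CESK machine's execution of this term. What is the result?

t=0: ⟨C=((((λz. z) 1) * ((λp. 5) 2)) + (6 - (let u = 0 in 6))); E=∅; S=∅; K=∅⟩
t=1: ⟨C=(((λz. z) 1) * ((λp. 5) 2)); E=∅; S=∅; K=[addR]⟩
t=2: ⟨C=((λz. z) 1); E=∅; S=∅; K=[mulR :: addR]⟩
t=3: ⟨C=(λz. z); E=∅; S=∅; K=[arg :: mulR :: addR]⟩
t=4: ⟨C=1; E=∅; S=∅; K=[fun :: mulR :: addR]⟩
t=5: ⟨C=z; E={z↦0}; S={0↦1}; K=[mulR :: addR]⟩
t=6: ⟨C=((λp. 5) 2); E=∅; S={0↦1}; K=[mulL(1) :: addR]⟩
t=7: ⟨C=(λp. 5); E=∅; S={0↦1}; K=[arg :: mulL(1) :: addR]⟩
t=8: ⟨C=2; E=∅; S={0↦1}; K=[fun :: mulL(1) :: addR]⟩
t=9: ⟨C=5; E={p↦1}; S={0↦1, 1↦2}; K=[mulL(1) :: addR]⟩
t=10: ⟨C=(6 - (let u = 0 in 6)); E=∅; S={0↦1, 1↦2}; K=[addL(5)]⟩
t=11: ⟨C=6; E=∅; S={0↦1, 1↦2}; K=[subR :: addL(5)]⟩
t=12: ⟨C=(let u = 0 in 6); E=∅; S={0↦1, 1↦2}; K=[subL(6) :: addL(5)]⟩
t=13: ⟨C=0; E=∅; S={0↦1, 1↦2}; K=[let u :: subL(6) :: addL(5)]⟩
t=14: ⟨C=6; E={u↦2}; S={0↦1, 1↦2, 2↦0}; K=[subL(6) :: addL(5)]⟩
→ final value 5

Answer: 5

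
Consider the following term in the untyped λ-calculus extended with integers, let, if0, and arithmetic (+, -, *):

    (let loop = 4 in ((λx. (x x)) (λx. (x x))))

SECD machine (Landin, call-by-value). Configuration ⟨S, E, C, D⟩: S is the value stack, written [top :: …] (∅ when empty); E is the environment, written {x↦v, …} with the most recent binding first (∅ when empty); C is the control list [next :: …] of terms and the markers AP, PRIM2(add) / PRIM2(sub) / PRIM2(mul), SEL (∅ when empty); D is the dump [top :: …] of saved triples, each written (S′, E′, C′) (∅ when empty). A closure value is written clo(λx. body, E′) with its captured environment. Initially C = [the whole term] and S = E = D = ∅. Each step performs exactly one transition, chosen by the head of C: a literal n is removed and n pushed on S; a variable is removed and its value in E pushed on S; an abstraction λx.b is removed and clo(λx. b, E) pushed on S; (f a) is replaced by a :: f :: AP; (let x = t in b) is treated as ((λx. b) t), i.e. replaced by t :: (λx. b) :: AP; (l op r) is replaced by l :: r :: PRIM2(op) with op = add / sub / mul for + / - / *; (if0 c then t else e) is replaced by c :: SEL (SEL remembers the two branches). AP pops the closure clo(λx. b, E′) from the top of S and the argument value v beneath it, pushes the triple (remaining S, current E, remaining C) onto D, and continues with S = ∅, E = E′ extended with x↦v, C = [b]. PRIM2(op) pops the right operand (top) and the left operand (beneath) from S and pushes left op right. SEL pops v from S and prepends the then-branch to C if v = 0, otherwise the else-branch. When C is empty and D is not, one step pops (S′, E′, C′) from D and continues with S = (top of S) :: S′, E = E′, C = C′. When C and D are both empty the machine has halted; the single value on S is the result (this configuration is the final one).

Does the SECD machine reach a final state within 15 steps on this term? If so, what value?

0. [S=∅ | E=∅ | C=[(let loop = 4 in ((λx. (x x)) (λx. (x x))))] | D=∅]
1. [S=∅ | E=∅ | C=[4 :: (λloop. ((λx. (x x)) (λx. (x x)))) :: AP] | D=∅]
2. [S=[4] | E=∅ | C=[(λloop. ((λx. (x x)) (λx. (x x)))) :: AP] | D=∅]
3. [S=[clo(λloop. ((λx. (x x)) (λx. (x x))), ∅) :: 4] | E=∅ | C=[AP] | D=∅]
4. [S=∅ | E={loop↦4} | C=[((λx. (x x)) (λx. (x x)))] | D=[(∅, ∅, ∅)]]
5. [S=∅ | E={loop↦4} | C=[(λx. (x x)) :: (λx. (x x)) :: AP] | D=[(∅, ∅, ∅)]]
6. [S=[clo(λx. (x x), {loop↦4})] | E={loop↦4} | C=[(λx. (x x)) :: AP] | D=[(∅, ∅, ∅)]]
7. [S=[clo(λx. (x x), {loop↦4}) :: clo(λx. (x x), {loop↦4})] | E={loop↦4} | C=[AP] | D=[(∅, ∅, ∅)]]
8. [S=∅ | E={x↦clo(λx. (x x), {loop↦4}), loop↦4} | C=[(x x)] | D=[(∅, {loop↦4}, ∅) :: (∅, ∅, ∅)]]
9. [S=∅ | E={x↦clo(λx. (x x), {loop↦4}), loop↦4} | C=[x :: x :: AP] | D=[(∅, {loop↦4}, ∅) :: (∅, ∅, ∅)]]
10. [S=[clo(λx. (x x), {loop↦4})] | E={x↦clo(λx. (x x), {loop↦4}), loop↦4} | C=[x :: AP] | D=[(∅, {loop↦4}, ∅) :: (∅, ∅, ∅)]]
11. [S=[clo(λx. (x x), {loop↦4}) :: clo(λx. (x x), {loop↦4})] | E={x↦clo(λx. (x x), {loop↦4}), loop↦4} | C=[AP] | D=[(∅, {loop↦4}, ∅) :: (∅, ∅, ∅)]]
12. [S=∅ | E={x↦clo(λx. (x x), {loop↦4}), loop↦4} | C=[(x x)] | D=[(∅, {x↦clo(λx. (x x), {loop↦4}), loop↦4}, ∅) :: (∅, {loop↦4}, ∅) :: (∅, ∅, ∅)]]
13. [S=∅ | E={x↦clo(λx. (x x), {loop↦4}), loop↦4} | C=[x :: x :: AP] | D=[(∅, {x↦clo(λx. (x x), {loop↦4}), loop↦4}, ∅) :: (∅, {loop↦4}, ∅) :: (∅, ∅, ∅)]]
14. [S=[clo(λx. (x x), {loop↦4})] | E={x↦clo(λx. (x x), {loop↦4}), loop↦4} | C=[x :: AP] | D=[(∅, {x↦clo(λx. (x x), {loop↦4}), loop↦4}, ∅) :: (∅, {loop↦4}, ∅) :: (∅, ∅, ∅)]]
15. [S=[clo(λx. (x x), {loop↦4}) :: clo(λx. (x x), {loop↦4})] | E={x↦clo(λx. (x x), {loop↦4}), loop↦4} | C=[AP] | D=[(∅, {x↦clo(λx. (x x), {loop↦4}), loop↦4}, ∅) :: (∅, {loop↦4}, ∅) :: (∅, ∅, ∅)]]
→ 15 transitions taken and the configuration is still not final: no result within 15 steps

Answer: DIVERGES (no final state within 15 steps)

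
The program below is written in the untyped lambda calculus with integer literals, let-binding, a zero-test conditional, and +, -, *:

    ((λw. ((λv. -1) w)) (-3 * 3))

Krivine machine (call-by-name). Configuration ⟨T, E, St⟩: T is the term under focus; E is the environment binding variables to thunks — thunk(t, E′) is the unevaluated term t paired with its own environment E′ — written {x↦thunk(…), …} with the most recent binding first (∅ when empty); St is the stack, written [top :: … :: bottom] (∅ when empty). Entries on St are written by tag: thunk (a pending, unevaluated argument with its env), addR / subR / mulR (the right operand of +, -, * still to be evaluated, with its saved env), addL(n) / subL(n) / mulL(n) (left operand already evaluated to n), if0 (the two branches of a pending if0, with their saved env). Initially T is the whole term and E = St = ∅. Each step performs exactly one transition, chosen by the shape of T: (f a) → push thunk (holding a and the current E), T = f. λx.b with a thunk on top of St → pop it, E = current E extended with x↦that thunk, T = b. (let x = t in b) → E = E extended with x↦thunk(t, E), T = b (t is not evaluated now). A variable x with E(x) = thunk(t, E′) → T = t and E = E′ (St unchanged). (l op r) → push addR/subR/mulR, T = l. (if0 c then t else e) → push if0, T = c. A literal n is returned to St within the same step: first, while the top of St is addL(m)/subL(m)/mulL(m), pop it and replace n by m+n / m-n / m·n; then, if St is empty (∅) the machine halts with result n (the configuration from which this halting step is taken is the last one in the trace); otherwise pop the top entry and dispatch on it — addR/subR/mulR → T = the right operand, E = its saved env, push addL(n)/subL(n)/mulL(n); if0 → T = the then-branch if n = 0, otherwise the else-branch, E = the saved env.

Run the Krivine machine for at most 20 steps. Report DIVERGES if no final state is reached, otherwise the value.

[0] ⟨T=((λw. ((λv. -1) w)) (-3 * 3)); E=∅; St=∅⟩
[1] ⟨T=(λw. ((λv. -1) w)); E=∅; St=[thunk]⟩
[2] ⟨T=((λv. -1) w); E={w↦thunk((-3 * 3), ∅)}; St=∅⟩
[3] ⟨T=(λv. -1); E={w↦thunk((-3 * 3), ∅)}; St=[thunk]⟩
[4] ⟨T=-1; E={v↦thunk(w, {w↦thunk((-3 * 3), ∅)}), w↦thunk((-3 * 3), ∅)}; St=∅⟩
→ final value -1

Answer: -1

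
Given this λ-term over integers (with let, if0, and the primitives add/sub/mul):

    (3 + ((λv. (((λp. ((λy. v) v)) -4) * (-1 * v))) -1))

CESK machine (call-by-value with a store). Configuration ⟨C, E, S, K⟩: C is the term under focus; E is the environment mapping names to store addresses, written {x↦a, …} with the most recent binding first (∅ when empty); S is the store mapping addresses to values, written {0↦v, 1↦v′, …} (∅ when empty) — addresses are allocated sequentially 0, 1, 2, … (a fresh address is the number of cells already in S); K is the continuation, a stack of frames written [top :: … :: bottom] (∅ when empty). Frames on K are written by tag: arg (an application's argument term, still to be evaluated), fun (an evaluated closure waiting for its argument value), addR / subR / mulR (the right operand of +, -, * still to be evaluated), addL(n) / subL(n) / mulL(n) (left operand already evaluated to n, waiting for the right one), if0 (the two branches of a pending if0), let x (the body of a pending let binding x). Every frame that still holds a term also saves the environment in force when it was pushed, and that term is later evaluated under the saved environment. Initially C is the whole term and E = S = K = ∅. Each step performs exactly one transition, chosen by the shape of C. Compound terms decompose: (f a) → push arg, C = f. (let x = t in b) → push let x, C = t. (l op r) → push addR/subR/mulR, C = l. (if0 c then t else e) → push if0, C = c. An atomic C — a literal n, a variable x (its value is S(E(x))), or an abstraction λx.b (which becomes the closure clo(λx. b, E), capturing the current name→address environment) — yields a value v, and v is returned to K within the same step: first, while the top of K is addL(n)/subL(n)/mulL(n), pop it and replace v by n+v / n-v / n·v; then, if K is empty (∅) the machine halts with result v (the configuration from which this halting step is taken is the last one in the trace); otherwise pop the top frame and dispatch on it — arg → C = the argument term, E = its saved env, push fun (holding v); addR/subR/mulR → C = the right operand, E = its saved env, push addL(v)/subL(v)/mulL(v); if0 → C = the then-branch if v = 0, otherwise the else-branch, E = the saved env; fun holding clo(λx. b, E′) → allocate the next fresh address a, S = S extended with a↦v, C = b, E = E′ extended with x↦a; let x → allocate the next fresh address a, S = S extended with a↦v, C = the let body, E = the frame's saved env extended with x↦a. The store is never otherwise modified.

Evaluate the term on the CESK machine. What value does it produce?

step 0: [C=(3 + ((λv. (((λp. ((λy. v) v)) -4) * (-1 * v))) -1)) | E=∅ | S=∅ | K=∅]
step 1: [C=3 | E=∅ | S=∅ | K=[addR]]
step 2: [C=((λv. (((λp. ((λy. v) v)) -4) * (-1 * v))) -1) | E=∅ | S=∅ | K=[addL(3)]]
step 3: [C=(λv. (((λp. ((λy. v) v)) -4) * (-1 * v))) | E=∅ | S=∅ | K=[arg :: addL(3)]]
step 4: [C=-1 | E=∅ | S=∅ | K=[fun :: addL(3)]]
step 5: [C=(((λp. ((λy. v) v)) -4) * (-1 * v)) | E={v↦0} | S={0↦-1} | K=[addL(3)]]
step 6: [C=((λp. ((λy. v) v)) -4) | E={v↦0} | S={0↦-1} | K=[mulR :: addL(3)]]
step 7: [C=(λp. ((λy. v) v)) | E={v↦0} | S={0↦-1} | K=[arg :: mulR :: addL(3)]]
step 8: [C=-4 | E={v↦0} | S={0↦-1} | K=[fun :: mulR :: addL(3)]]
step 9: [C=((λy. v) v) | E={p↦1, v↦0} | S={0↦-1, 1↦-4} | K=[mulR :: addL(3)]]
step 10: [C=(λy. v) | E={p↦1, v↦0} | S={0↦-1, 1↦-4} | K=[arg :: mulR :: addL(3)]]
step 11: [C=v | E={p↦1, v↦0} | S={0↦-1, 1↦-4} | K=[fun :: mulR :: addL(3)]]
step 12: [C=v | E={y↦2, p↦1, v↦0} | S={0↦-1, 1↦-4, 2↦-1} | K=[mulR :: addL(3)]]
step 13: [C=(-1 * v) | E={v↦0} | S={0↦-1, 1↦-4, 2↦-1} | K=[mulL(-1) :: addL(3)]]
step 14: [C=-1 | E={v↦0} | S={0↦-1, 1↦-4, 2↦-1} | K=[mulR :: mulL(-1) :: addL(3)]]
step 15: [C=v | E={v↦0} | S={0↦-1, 1↦-4, 2↦-1} | K=[mulL(-1) :: mulL(-1) :: addL(3)]]
→ final value 2

Answer: 2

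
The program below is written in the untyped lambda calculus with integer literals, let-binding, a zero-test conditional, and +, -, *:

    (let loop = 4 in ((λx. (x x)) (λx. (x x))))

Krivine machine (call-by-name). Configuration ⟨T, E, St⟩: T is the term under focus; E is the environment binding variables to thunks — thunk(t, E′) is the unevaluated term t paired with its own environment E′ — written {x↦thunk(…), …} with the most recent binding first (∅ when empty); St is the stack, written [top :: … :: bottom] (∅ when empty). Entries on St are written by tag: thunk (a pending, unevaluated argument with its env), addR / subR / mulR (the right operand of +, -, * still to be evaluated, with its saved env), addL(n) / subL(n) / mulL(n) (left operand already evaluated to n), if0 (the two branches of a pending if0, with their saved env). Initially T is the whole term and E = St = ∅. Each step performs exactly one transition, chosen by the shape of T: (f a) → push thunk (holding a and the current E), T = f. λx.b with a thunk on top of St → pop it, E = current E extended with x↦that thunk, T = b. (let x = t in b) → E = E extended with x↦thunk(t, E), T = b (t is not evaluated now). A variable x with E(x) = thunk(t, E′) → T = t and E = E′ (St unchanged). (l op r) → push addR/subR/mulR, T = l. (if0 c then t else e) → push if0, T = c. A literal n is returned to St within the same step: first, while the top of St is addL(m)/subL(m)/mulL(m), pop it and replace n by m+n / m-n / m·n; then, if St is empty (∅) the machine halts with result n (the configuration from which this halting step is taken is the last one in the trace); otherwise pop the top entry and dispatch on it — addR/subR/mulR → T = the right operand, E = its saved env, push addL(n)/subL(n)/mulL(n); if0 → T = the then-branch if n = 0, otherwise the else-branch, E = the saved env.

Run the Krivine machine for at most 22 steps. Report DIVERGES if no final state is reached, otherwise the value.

Answer: DIVERGES (no final state within 22 steps)

Derivation:
step 0: ⟨T=(let loop = 4 in ((λx. (x x)) (λx. (x x)))); E=∅; St=∅⟩
step 1: ⟨T=((λx. (x x)) (λx. (x x))); E={loop↦thunk(4, ∅)}; St=∅⟩
step 2: ⟨T=(λx. (x x)); E={loop↦thunk(4, ∅)}; St=[thunk]⟩
step 3: ⟨T=(x x); E={x↦thunk((λx. (x x)), {loop↦thunk(4, ∅)}), loop↦thunk(4, ∅)}; St=∅⟩
step 4: ⟨T=x; E={x↦thunk((λx. (x x)), {loop↦thunk(4, ∅)}), loop↦thunk(4, ∅)}; St=[thunk]⟩
step 5: ⟨T=(λx. (x x)); E={loop↦thunk(4, ∅)}; St=[thunk]⟩
step 6: ⟨T=(x x); E={x↦thunk(x, {x↦thunk((λx. (x x)), {loop↦thunk(4, ∅)}), loop↦thunk(4, ∅)}), loop↦thunk(4, ∅)}; St=∅⟩
step 7: ⟨T=x; E={x↦thunk(x, {x↦thunk((λx. (x x)), {loop↦thunk(4, ∅)}), loop↦thunk(4, ∅)}), loop↦thunk(4, ∅)}; St=[thunk]⟩
step 8: ⟨T=x; E={x↦thunk((λx. (x x)), {loop↦thunk(4, ∅)}), loop↦thunk(4, ∅)}; St=[thunk]⟩
step 9: ⟨T=(λx. (x x)); E={loop↦thunk(4, ∅)}; St=[thunk]⟩
step 10: ⟨T=(x x); E={x↦thunk(x, {x↦thunk(x, {x↦thunk((λx. (x x)), {loop↦thunk(4, ∅)}), loop↦thunk(4, ∅)}), loop↦thunk(4, ∅)}), loop↦thunk(4, ∅)}; St=∅⟩
step 11: ⟨T=x; E={x↦thunk(x, {x↦thunk(x, {x↦thunk((λx. (x x)), {loop↦thunk(4, ∅)}), loop↦thunk(4, ∅)}), loop↦thunk(4, ∅)}), loop↦thunk(4, ∅)}; St=[thunk]⟩
step 12: ⟨T=x; E={x↦thunk(x, {x↦thunk((λx. (x x)), {loop↦thunk(4, ∅)}), loop↦thunk(4, ∅)}), loop↦thunk(4, ∅)}; St=[thunk]⟩
step 13: ⟨T=x; E={x↦thunk((λx. (x x)), {loop↦thunk(4, ∅)}), loop↦thunk(4, ∅)}; St=[thunk]⟩
step 14: ⟨T=(λx. (x x)); E={loop↦thunk(4, ∅)}; St=[thunk]⟩
step 15: ⟨T=(x x); E={x↦thunk(x, {x↦thunk(x, {x↦thunk(x, {x↦thunk((λx. (x x)), {loop↦thunk(4, ∅)}), loop↦thunk(4, ∅)}), loop↦thunk(4, ∅)}), loop↦thunk(4, ∅)}), loop↦thunk(4, ∅)}; St=∅⟩
step 16: ⟨T=x; E={x↦thunk(x, {x↦thunk(x, {x↦thunk(x, {x↦thunk((λx. (x x)), {loop↦thunk(4, ∅)}), loop↦thunk(4, ∅)}), loop↦thunk(4, ∅)}), loop↦thunk(4, ∅)}), loop↦thunk(4, ∅)}; St=[thunk]⟩
step 17: ⟨T=x; E={x↦thunk(x, {x↦thunk(x, {x↦thunk((λx. (x x)), {loop↦thunk(4, ∅)}), loop↦thunk(4, ∅)}), loop↦thunk(4, ∅)}), loop↦thunk(4, ∅)}; St=[thunk]⟩
step 18: ⟨T=x; E={x↦thunk(x, {x↦thunk((λx. (x x)), {loop↦thunk(4, ∅)}), loop↦thunk(4, ∅)}), loop↦thunk(4, ∅)}; St=[thunk]⟩
step 19: ⟨T=x; E={x↦thunk((λx. (x x)), {loop↦thunk(4, ∅)}), loop↦thunk(4, ∅)}; St=[thunk]⟩
step 20: ⟨T=(λx. (x x)); E={loop↦thunk(4, ∅)}; St=[thunk]⟩
step 21: ⟨T=(x x); E={x↦thunk(x, {x↦thunk(x, {x↦thunk(x, {x↦thunk(x, {x↦thunk((λx. (x x)), {loop↦thunk(4, ∅)}), loop↦thunk(4, ∅)}), loop↦thunk(4, ∅)}), loop↦thunk(4, ∅)}), loop↦thunk(4, ∅)}), loop↦thunk(4, ∅)}; St=∅⟩
step 22: ⟨T=x; E={x↦thunk(x, {x↦thunk(x, {x↦thunk(x, {x↦thunk(x, {x↦thunk((λx. (x x)), {loop↦thunk(4, ∅)}), loop↦thunk(4, ∅)}), loop↦thunk(4, ∅)}), loop↦thunk(4, ∅)}), loop↦thunk(4, ∅)}), loop↦thunk(4, ∅)}; St=[thunk]⟩
→ 22 transitions taken and the configuration is still not final: no result within 22 steps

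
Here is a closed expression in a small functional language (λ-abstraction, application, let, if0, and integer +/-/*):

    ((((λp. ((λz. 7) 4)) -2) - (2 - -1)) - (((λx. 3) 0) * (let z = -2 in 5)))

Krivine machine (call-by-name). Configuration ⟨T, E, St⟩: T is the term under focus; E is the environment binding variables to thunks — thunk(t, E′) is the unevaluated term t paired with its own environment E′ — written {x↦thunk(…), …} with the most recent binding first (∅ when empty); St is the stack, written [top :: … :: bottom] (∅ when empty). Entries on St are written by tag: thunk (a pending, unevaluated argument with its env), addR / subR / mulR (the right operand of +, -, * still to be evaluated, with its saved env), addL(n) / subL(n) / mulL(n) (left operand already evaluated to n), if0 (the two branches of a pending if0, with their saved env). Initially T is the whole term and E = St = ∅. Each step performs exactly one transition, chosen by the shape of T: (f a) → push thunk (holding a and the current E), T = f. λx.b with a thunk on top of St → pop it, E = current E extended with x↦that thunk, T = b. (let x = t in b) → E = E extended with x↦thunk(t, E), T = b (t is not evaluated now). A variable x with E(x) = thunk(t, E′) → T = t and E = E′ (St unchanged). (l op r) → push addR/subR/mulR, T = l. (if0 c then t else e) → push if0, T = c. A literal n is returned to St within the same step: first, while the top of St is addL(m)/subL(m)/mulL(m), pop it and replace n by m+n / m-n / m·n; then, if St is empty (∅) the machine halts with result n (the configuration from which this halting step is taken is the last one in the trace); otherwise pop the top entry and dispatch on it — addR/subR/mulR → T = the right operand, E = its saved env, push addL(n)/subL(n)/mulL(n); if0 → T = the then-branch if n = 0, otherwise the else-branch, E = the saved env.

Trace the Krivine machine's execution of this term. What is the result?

Answer: -11

Machine steps:
t=0: ⟨T=((((λp. ((λz. 7) 4)) -2) - (2 - -1)) - (((λx. 3) 0) * (let z = -2 in 5))); E=∅; St=∅⟩
t=1: ⟨T=(((λp. ((λz. 7) 4)) -2) - (2 - -1)); E=∅; St=[subR]⟩
t=2: ⟨T=((λp. ((λz. 7) 4)) -2); E=∅; St=[subR :: subR]⟩
t=3: ⟨T=(λp. ((λz. 7) 4)); E=∅; St=[thunk :: subR :: subR]⟩
t=4: ⟨T=((λz. 7) 4); E={p↦thunk(-2, ∅)}; St=[subR :: subR]⟩
t=5: ⟨T=(λz. 7); E={p↦thunk(-2, ∅)}; St=[thunk :: subR :: subR]⟩
t=6: ⟨T=7; E={z↦thunk(4, {p↦thunk(-2, ∅)}), p↦thunk(-2, ∅)}; St=[subR :: subR]⟩
t=7: ⟨T=(2 - -1); E=∅; St=[subL(7) :: subR]⟩
t=8: ⟨T=2; E=∅; St=[subR :: subL(7) :: subR]⟩
t=9: ⟨T=-1; E=∅; St=[subL(2) :: subL(7) :: subR]⟩
t=10: ⟨T=(((λx. 3) 0) * (let z = -2 in 5)); E=∅; St=[subL(4)]⟩
t=11: ⟨T=((λx. 3) 0); E=∅; St=[mulR :: subL(4)]⟩
t=12: ⟨T=(λx. 3); E=∅; St=[thunk :: mulR :: subL(4)]⟩
t=13: ⟨T=3; E={x↦thunk(0, ∅)}; St=[mulR :: subL(4)]⟩
t=14: ⟨T=(let z = -2 in 5); E=∅; St=[mulL(3) :: subL(4)]⟩
t=15: ⟨T=5; E={z↦thunk(-2, ∅)}; St=[mulL(3) :: subL(4)]⟩
→ final value -11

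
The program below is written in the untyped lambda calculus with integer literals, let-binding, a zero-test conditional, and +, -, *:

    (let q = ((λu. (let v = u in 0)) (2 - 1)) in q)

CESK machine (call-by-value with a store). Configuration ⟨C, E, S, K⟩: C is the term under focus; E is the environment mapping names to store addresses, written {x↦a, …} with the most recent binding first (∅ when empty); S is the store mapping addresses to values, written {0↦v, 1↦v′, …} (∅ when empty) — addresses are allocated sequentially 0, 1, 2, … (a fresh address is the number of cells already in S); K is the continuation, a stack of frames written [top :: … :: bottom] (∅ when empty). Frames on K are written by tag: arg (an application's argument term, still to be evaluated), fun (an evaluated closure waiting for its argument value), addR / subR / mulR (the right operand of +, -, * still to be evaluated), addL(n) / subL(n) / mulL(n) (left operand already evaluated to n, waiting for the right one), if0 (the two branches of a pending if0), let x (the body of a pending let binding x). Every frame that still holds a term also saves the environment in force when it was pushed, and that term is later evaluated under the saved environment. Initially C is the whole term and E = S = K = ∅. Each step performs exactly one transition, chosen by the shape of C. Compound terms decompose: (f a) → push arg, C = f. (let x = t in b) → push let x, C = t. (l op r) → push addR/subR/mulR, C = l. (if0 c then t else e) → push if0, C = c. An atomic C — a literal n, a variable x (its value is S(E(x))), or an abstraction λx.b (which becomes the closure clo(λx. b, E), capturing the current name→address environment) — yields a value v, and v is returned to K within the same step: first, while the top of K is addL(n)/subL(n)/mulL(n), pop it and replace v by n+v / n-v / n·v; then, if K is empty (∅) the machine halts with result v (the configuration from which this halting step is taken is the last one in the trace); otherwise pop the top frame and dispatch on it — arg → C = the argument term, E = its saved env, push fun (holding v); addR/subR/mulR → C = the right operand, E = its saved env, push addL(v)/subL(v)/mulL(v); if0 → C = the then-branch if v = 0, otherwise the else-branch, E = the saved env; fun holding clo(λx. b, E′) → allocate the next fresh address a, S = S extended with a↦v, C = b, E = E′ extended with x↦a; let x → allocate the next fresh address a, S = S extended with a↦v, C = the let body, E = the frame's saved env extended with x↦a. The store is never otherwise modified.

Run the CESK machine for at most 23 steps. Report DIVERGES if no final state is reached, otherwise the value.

0. [C=(let q = ((λu. (let v = u in 0)) (2 - 1)) in q) | E=∅ | S=∅ | K=∅]
1. [C=((λu. (let v = u in 0)) (2 - 1)) | E=∅ | S=∅ | K=[let q]]
2. [C=(λu. (let v = u in 0)) | E=∅ | S=∅ | K=[arg :: let q]]
3. [C=(2 - 1) | E=∅ | S=∅ | K=[fun :: let q]]
4. [C=2 | E=∅ | S=∅ | K=[subR :: fun :: let q]]
5. [C=1 | E=∅ | S=∅ | K=[subL(2) :: fun :: let q]]
6. [C=(let v = u in 0) | E={u↦0} | S={0↦1} | K=[let q]]
7. [C=u | E={u↦0} | S={0↦1} | K=[let v :: let q]]
8. [C=0 | E={v↦1, u↦0} | S={0↦1, 1↦1} | K=[let q]]
9. [C=q | E={q↦2} | S={0↦1, 1↦1, 2↦0} | K=∅]
→ final value 0

Answer: 0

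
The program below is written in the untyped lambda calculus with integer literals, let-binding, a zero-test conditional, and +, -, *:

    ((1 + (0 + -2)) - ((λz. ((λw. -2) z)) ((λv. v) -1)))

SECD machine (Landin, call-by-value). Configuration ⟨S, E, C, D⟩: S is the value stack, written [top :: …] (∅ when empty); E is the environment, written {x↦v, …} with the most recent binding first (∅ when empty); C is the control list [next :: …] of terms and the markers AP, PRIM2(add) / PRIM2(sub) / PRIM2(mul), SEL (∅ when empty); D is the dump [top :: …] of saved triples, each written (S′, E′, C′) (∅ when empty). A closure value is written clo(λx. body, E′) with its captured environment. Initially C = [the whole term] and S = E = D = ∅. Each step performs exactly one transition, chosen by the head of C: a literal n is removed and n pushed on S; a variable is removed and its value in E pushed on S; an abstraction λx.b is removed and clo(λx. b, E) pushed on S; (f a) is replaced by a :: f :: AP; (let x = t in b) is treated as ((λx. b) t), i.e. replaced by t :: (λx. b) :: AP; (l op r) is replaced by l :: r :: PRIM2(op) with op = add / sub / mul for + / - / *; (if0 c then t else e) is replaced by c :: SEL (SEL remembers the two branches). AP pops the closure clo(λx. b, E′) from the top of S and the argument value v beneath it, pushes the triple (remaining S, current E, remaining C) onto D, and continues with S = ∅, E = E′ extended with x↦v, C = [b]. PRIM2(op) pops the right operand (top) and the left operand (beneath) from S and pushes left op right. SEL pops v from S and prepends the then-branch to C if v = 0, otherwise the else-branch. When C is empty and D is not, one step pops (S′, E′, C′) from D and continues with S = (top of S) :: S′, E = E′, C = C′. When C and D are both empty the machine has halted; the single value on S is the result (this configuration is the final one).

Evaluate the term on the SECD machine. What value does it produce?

step 0: ⟨S=∅; E=∅; C=[((1 + (0 + -2)) - ((λz. ((λw. -2) z)) ((λv. v) -1)))]; D=∅⟩
step 1: ⟨S=∅; E=∅; C=[(1 + (0 + -2)) :: ((λz. ((λw. -2) z)) ((λv. v) -1)) :: PRIM2(sub)]; D=∅⟩
step 2: ⟨S=∅; E=∅; C=[1 :: (0 + -2) :: PRIM2(add) :: ((λz. ((λw. -2) z)) ((λv. v) -1)) :: PRIM2(sub)]; D=∅⟩
step 3: ⟨S=[1]; E=∅; C=[(0 + -2) :: PRIM2(add) :: ((λz. ((λw. -2) z)) ((λv. v) -1)) :: PRIM2(sub)]; D=∅⟩
step 4: ⟨S=[1]; E=∅; C=[0 :: -2 :: PRIM2(add) :: PRIM2(add) :: ((λz. ((λw. -2) z)) ((λv. v) -1)) :: PRIM2(sub)]; D=∅⟩
step 5: ⟨S=[0 :: 1]; E=∅; C=[-2 :: PRIM2(add) :: PRIM2(add) :: ((λz. ((λw. -2) z)) ((λv. v) -1)) :: PRIM2(sub)]; D=∅⟩
step 6: ⟨S=[-2 :: 0 :: 1]; E=∅; C=[PRIM2(add) :: PRIM2(add) :: ((λz. ((λw. -2) z)) ((λv. v) -1)) :: PRIM2(sub)]; D=∅⟩
step 7: ⟨S=[-2 :: 1]; E=∅; C=[PRIM2(add) :: ((λz. ((λw. -2) z)) ((λv. v) -1)) :: PRIM2(sub)]; D=∅⟩
step 8: ⟨S=[-1]; E=∅; C=[((λz. ((λw. -2) z)) ((λv. v) -1)) :: PRIM2(sub)]; D=∅⟩
step 9: ⟨S=[-1]; E=∅; C=[((λv. v) -1) :: (λz. ((λw. -2) z)) :: AP :: PRIM2(sub)]; D=∅⟩
step 10: ⟨S=[-1]; E=∅; C=[-1 :: (λv. v) :: AP :: (λz. ((λw. -2) z)) :: AP :: PRIM2(sub)]; D=∅⟩
step 11: ⟨S=[-1 :: -1]; E=∅; C=[(λv. v) :: AP :: (λz. ((λw. -2) z)) :: AP :: PRIM2(sub)]; D=∅⟩
step 12: ⟨S=[clo(λv. v, ∅) :: -1 :: -1]; E=∅; C=[AP :: (λz. ((λw. -2) z)) :: AP :: PRIM2(sub)]; D=∅⟩
step 13: ⟨S=∅; E={v↦-1}; C=[v]; D=[([-1], ∅, [(λz. ((λw. -2) z)) :: AP :: PRIM2(sub)])]⟩
step 14: ⟨S=[-1]; E={v↦-1}; C=∅; D=[([-1], ∅, [(λz. ((λw. -2) z)) :: AP :: PRIM2(sub)])]⟩
step 15: ⟨S=[-1 :: -1]; E=∅; C=[(λz. ((λw. -2) z)) :: AP :: PRIM2(sub)]; D=∅⟩
step 16: ⟨S=[clo(λz. ((λw. -2) z), ∅) :: -1 :: -1]; E=∅; C=[AP :: PRIM2(sub)]; D=∅⟩
step 17: ⟨S=∅; E={z↦-1}; C=[((λw. -2) z)]; D=[([-1], ∅, [PRIM2(sub)])]⟩
step 18: ⟨S=∅; E={z↦-1}; C=[z :: (λw. -2) :: AP]; D=[([-1], ∅, [PRIM2(sub)])]⟩
step 19: ⟨S=[-1]; E={z↦-1}; C=[(λw. -2) :: AP]; D=[([-1], ∅, [PRIM2(sub)])]⟩
step 20: ⟨S=[clo(λw. -2, {z↦-1}) :: -1]; E={z↦-1}; C=[AP]; D=[([-1], ∅, [PRIM2(sub)])]⟩
step 21: ⟨S=∅; E={w↦-1, z↦-1}; C=[-2]; D=[(∅, {z↦-1}, ∅) :: ([-1], ∅, [PRIM2(sub)])]⟩
step 22: ⟨S=[-2]; E={w↦-1, z↦-1}; C=∅; D=[(∅, {z↦-1}, ∅) :: ([-1], ∅, [PRIM2(sub)])]⟩
step 23: ⟨S=[-2]; E={z↦-1}; C=∅; D=[([-1], ∅, [PRIM2(sub)])]⟩
step 24: ⟨S=[-2 :: -1]; E=∅; C=[PRIM2(sub)]; D=∅⟩
step 25: ⟨S=[1]; E=∅; C=∅; D=∅⟩
→ final value 1

Answer: 1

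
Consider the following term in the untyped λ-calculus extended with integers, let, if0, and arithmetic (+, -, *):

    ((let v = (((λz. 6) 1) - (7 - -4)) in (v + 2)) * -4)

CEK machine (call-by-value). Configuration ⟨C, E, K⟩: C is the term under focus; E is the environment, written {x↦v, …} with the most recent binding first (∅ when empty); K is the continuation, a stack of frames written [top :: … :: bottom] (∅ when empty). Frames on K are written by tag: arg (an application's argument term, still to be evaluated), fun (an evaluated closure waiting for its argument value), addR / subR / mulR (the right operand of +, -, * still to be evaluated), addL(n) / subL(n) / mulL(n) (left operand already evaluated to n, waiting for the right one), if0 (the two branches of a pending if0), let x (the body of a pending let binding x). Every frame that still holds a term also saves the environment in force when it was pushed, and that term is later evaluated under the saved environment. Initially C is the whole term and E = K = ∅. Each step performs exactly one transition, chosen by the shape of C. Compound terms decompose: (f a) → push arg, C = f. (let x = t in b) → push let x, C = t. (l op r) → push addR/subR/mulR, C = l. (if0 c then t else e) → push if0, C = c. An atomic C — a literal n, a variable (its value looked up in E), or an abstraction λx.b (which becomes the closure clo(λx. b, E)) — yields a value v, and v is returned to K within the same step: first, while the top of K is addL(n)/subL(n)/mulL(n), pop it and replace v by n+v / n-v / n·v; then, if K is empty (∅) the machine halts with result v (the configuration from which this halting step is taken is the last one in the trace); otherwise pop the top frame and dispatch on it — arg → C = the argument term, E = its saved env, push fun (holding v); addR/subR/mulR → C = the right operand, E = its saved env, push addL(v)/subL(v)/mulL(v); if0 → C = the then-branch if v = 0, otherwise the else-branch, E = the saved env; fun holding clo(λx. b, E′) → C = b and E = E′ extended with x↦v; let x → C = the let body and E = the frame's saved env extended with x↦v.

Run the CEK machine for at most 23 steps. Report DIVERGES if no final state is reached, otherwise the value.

[0] <C=((let v = (((λz. 6) 1) - (7 - -4)) in (v + 2)) * -4), E=∅, K=∅>
[1] <C=(let v = (((λz. 6) 1) - (7 - -4)) in (v + 2)), E=∅, K=[mulR]>
[2] <C=(((λz. 6) 1) - (7 - -4)), E=∅, K=[let v :: mulR]>
[3] <C=((λz. 6) 1), E=∅, K=[subR :: let v :: mulR]>
[4] <C=(λz. 6), E=∅, K=[arg :: subR :: let v :: mulR]>
[5] <C=1, E=∅, K=[fun :: subR :: let v :: mulR]>
[6] <C=6, E={z↦1}, K=[subR :: let v :: mulR]>
[7] <C=(7 - -4), E=∅, K=[subL(6) :: let v :: mulR]>
[8] <C=7, E=∅, K=[subR :: subL(6) :: let v :: mulR]>
[9] <C=-4, E=∅, K=[subL(7) :: subL(6) :: let v :: mulR]>
[10] <C=(v + 2), E={v↦-5}, K=[mulR]>
[11] <C=v, E={v↦-5}, K=[addR :: mulR]>
[12] <C=2, E={v↦-5}, K=[addL(-5) :: mulR]>
[13] <C=-4, E=∅, K=[mulL(-3)]>
→ final value 12

Answer: 12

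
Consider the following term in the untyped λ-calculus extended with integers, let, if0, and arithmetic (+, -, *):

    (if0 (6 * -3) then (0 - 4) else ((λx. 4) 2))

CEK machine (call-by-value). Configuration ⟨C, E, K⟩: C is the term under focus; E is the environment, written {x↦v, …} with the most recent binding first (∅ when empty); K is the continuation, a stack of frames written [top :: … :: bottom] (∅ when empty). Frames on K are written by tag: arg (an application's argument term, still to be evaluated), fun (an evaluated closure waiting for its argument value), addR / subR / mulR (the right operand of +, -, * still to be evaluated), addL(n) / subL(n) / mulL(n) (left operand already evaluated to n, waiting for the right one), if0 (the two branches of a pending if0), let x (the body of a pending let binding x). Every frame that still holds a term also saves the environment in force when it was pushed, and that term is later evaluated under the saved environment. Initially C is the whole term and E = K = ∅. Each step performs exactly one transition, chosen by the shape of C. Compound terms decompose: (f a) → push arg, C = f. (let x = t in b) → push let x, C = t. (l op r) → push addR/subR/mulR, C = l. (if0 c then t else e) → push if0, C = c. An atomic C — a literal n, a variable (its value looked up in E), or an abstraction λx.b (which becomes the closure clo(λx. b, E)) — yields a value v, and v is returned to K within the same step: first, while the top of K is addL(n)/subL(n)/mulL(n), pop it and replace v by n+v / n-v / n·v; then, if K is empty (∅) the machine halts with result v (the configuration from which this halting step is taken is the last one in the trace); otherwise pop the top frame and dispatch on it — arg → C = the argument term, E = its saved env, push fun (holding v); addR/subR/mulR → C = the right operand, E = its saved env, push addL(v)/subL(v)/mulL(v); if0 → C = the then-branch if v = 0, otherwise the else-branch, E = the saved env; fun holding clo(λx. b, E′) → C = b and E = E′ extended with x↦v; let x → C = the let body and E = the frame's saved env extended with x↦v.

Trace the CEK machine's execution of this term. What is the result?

[0] ⟨C=(if0 (6 * -3) then (0 - 4) else ((λx. 4) 2)); E=∅; K=∅⟩
[1] ⟨C=(6 * -3); E=∅; K=[if0]⟩
[2] ⟨C=6; E=∅; K=[mulR :: if0]⟩
[3] ⟨C=-3; E=∅; K=[mulL(6) :: if0]⟩
[4] ⟨C=((λx. 4) 2); E=∅; K=∅⟩
[5] ⟨C=(λx. 4); E=∅; K=[arg]⟩
[6] ⟨C=2; E=∅; K=[fun]⟩
[7] ⟨C=4; E={x↦2}; K=∅⟩
→ final value 4

Answer: 4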